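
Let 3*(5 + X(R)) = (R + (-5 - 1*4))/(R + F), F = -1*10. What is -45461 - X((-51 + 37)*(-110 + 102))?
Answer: -13909639/306 ≈ -45456.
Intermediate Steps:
F = -10
X(R) = -5 + (-9 + R)/(3*(-10 + R)) (X(R) = -5 + ((R + (-5 - 1*4))/(R - 10))/3 = -5 + ((R + (-5 - 4))/(-10 + R))/3 = -5 + ((R - 9)/(-10 + R))/3 = -5 + ((-9 + R)/(-10 + R))/3 = -5 + (-9 + R)/(3*(-10 + R)))
-45461 - X((-51 + 37)*(-110 + 102)) = -45461 - (141 - 14*(-51 + 37)*(-110 + 102))/(3*(-10 + (-51 + 37)*(-110 + 102))) = -45461 - (141 - (-196)*(-8))/(3*(-10 - 14*(-8))) = -45461 - (141 - 14*112)/(3*(-10 + 112)) = -45461 - (141 - 1568)/(3*102) = -45461 - (-1427)/(3*102) = -45461 - 1*(-1427/306) = -45461 + 1427/306 = -13909639/306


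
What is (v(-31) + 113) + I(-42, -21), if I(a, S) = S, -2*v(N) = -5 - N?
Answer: 79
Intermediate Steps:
v(N) = 5/2 + N/2 (v(N) = -(-5 - N)/2 = 5/2 + N/2)
(v(-31) + 113) + I(-42, -21) = ((5/2 + (½)*(-31)) + 113) - 21 = ((5/2 - 31/2) + 113) - 21 = (-13 + 113) - 21 = 100 - 21 = 79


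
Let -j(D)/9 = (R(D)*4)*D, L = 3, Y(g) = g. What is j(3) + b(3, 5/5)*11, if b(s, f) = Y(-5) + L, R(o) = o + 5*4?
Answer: -2506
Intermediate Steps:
R(o) = 20 + o (R(o) = o + 20 = 20 + o)
b(s, f) = -2 (b(s, f) = -5 + 3 = -2)
j(D) = -9*D*(80 + 4*D) (j(D) = -9*(20 + D)*4*D = -9*(80 + 4*D)*D = -9*D*(80 + 4*D))
j(3) + b(3, 5/5)*11 = -36*3*(20 + 3) - 2*11 = -36*3*23 - 22 = -2484 - 22 = -2506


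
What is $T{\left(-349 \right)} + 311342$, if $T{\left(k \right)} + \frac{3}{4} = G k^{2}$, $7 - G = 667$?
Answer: $- \frac{320309275}{4} \approx -8.0077 \cdot 10^{7}$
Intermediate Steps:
$G = -660$ ($G = 7 - 667 = -660$)
$T{\left(k \right)} = - \frac{3}{4} - 660 k^{2}$
$T{\left(-349 \right)} + 311342 = \left(- \frac{3}{4} - 660 \left(-349\right)^{2}\right) + 311342 = \left(- \frac{3}{4} - 80388660\right) + 311342 = - \frac{321554643}{4} + 311342 = - \frac{320309275}{4}$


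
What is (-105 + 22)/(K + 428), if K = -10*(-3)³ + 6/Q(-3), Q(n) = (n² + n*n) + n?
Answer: -415/3492 ≈ -0.11884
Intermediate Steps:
Q(n) = n + 2*n² (Q(n) = (n² + n²) + n = 2*n² + n = n + 2*n²)
K = 1352/5 (K = -10*(-3)³ + 6/((-3*(1 + 2*(-3)))) = -10*(-27) + 6/((-3*(1 - 6))) = 270 + 6/((-3*(-5))) = 270 + 6/15 = 270 + 6*(1/15) = 270 + ⅖ = 1352/5 ≈ 270.40)
(-105 + 22)/(K + 428) = (-105 + 22)/(1352/5 + 428) = -83/3492/5 = -83*5/3492 = -415/3492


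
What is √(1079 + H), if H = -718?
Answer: 19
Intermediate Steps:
√(1079 + H) = √(1079 - 718) = √361 = 19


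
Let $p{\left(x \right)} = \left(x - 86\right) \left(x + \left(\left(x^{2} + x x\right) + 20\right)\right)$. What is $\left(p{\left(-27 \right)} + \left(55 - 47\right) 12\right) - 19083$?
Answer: $-182950$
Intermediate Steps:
$p{\left(x \right)} = \left(-86 + x\right) \left(20 + x + 2 x^{2}\right)$ ($p{\left(x \right)} = \left(-86 + x\right) \left(x + \left(\left(x^{2} + x^{2}\right) + 20\right)\right) = \left(-86 + x\right) \left(x + \left(2 x^{2} + 20\right)\right) = \left(-86 + x\right) \left(x + \left(20 + 2 x^{2}\right)\right) = \left(-86 + x\right) \left(20 + x + 2 x^{2}\right)$)
$\left(p{\left(-27 \right)} + \left(55 - 47\right) 12\right) - 19083 = \left(\left(-1720 - 171 \left(-27\right)^{2} - -1782 + 2 \left(-27\right)^{3}\right) + \left(55 - 47\right) 12\right) - 19083 = \left(\left(-1720 - 124659 + 1782 + 2 \left(-19683\right)\right) + 8 \cdot 12\right) - 19083 = \left(\left(-1720 - 124659 + 1782 - 39366\right) + 96\right) - 19083 = \left(-163963 + 96\right) - 19083 = -163867 - 19083 = -182950$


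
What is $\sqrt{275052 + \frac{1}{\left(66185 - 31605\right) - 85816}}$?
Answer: $\frac{\sqrt{180511655747239}}{25618} \approx 524.45$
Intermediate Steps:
$\sqrt{275052 + \frac{1}{\left(66185 - 31605\right) - 85816}} = \sqrt{275052 + \frac{1}{34580 - 85816}} = \sqrt{275052 + \frac{1}{-51236}} = \sqrt{275052 - \frac{1}{51236}} = \sqrt{\frac{14092564271}{51236}} = \frac{\sqrt{180511655747239}}{25618}$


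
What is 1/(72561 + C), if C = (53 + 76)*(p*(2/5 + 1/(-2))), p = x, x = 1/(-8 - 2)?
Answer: 100/7256229 ≈ 1.3781e-5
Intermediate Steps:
x = -⅒ (x = 1/(-10) = -⅒ ≈ -0.10000)
p = -⅒ ≈ -0.10000
C = 129/100 (C = (53 + 76)*(-(2/5 + 1/(-2))/10) = 129*(-(2*(⅕) + 1*(-½))/10) = 129*(-(⅖ - ½)/10) = 129*(-⅒*(-⅒)) = 129*(1/100) = 129/100 ≈ 1.2900)
1/(72561 + C) = 1/(72561 + 129/100) = 1/(7256229/100) = 100/7256229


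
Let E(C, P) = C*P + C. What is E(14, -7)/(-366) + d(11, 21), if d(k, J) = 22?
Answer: 1356/61 ≈ 22.229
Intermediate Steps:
E(C, P) = C + C*P
E(14, -7)/(-366) + d(11, 21) = (14*(1 - 7))/(-366) + 22 = -7*(-6)/183 + 22 = -1/366*(-84) + 22 = 14/61 + 22 = 1356/61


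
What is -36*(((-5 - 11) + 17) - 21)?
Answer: 720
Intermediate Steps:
-36*(((-5 - 11) + 17) - 21) = -36*((-16 + 17) - 21) = -36*(1 - 21) = -36*(-20) = 720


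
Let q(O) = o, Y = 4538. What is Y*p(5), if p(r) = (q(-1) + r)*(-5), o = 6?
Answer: -249590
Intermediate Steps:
q(O) = 6
p(r) = -30 - 5*r (p(r) = (6 + r)*(-5) = -30 - 5*r)
Y*p(5) = 4538*(-30 - 5*5) = 4538*(-30 - 25) = 4538*(-55) = -249590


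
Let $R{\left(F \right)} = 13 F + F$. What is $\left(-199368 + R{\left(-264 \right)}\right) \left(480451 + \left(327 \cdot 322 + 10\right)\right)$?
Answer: $-118945753320$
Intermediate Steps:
$R{\left(F \right)} = 14 F$
$\left(-199368 + R{\left(-264 \right)}\right) \left(480451 + \left(327 \cdot 322 + 10\right)\right) = \left(-199368 + 14 \left(-264\right)\right) \left(480451 + \left(327 \cdot 322 + 10\right)\right) = \left(-199368 - 3696\right) \left(480451 + \left(105294 + 10\right)\right) = - 203064 \left(480451 + 105304\right) = \left(-203064\right) 585755 = -118945753320$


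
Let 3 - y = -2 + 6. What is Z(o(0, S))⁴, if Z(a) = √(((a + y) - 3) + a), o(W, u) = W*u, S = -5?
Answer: 16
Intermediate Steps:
y = -1 (y = 3 - (-2 + 6) = 3 - 1*4 = 3 - 4 = -1)
Z(a) = √(-4 + 2*a) (Z(a) = √(((a - 1) - 3) + a) = √(((-1 + a) - 3) + a) = √((-4 + a) + a) = √(-4 + 2*a))
Z(o(0, S))⁴ = (√(-4 + 2*(0*(-5))))⁴ = (√(-4 + 2*0))⁴ = (√(-4 + 0))⁴ = (√(-4))⁴ = (2*I)⁴ = 16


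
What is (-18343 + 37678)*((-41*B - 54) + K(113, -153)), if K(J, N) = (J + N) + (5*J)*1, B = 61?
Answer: -39250050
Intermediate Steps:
K(J, N) = N + 6*J (K(J, N) = (J + N) + 5*J = N + 6*J)
(-18343 + 37678)*((-41*B - 54) + K(113, -153)) = (-18343 + 37678)*((-41*61 - 54) + (-153 + 6*113)) = 19335*((-2501 - 54) + (-153 + 678)) = 19335*(-2555 + 525) = 19335*(-2030) = -39250050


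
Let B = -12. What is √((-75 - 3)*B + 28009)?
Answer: √28945 ≈ 170.13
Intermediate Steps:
√((-75 - 3)*B + 28009) = √((-75 - 3)*(-12) + 28009) = √(-78*(-12) + 28009) = √(936 + 28009) = √28945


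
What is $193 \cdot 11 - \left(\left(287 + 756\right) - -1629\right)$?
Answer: $-549$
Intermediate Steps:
$193 \cdot 11 - \left(\left(287 + 756\right) - -1629\right) = 2123 - \left(1043 + 1629\right) = 2123 - 2672 = -549$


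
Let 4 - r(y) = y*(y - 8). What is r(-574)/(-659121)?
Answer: 334064/659121 ≈ 0.50683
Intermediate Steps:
r(y) = 4 - y*(-8 + y) (r(y) = 4 - y*(y - 8) = 4 - y*(-8 + y))
r(-574)/(-659121) = (4 - 1*(-574)**2 + 8*(-574))/(-659121) = (4 - 1*329476 - 4592)*(-1/659121) = (4 - 329476 - 4592)*(-1/659121) = -334064*(-1/659121) = 334064/659121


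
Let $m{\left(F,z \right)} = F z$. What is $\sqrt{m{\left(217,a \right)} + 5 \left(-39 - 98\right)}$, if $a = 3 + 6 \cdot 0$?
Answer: $i \sqrt{34} \approx 5.8309 i$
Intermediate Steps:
$a = 3$ ($a = 3 + 0 = 3$)
$\sqrt{m{\left(217,a \right)} + 5 \left(-39 - 98\right)} = \sqrt{217 \cdot 3 + 5 \left(-39 - 98\right)} = \sqrt{651 + 5 \left(-137\right)} = \sqrt{651 - 685} = \sqrt{-34} = i \sqrt{34}$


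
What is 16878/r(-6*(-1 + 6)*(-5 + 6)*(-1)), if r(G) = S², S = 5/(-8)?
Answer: 1080192/25 ≈ 43208.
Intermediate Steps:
S = -5/8 (S = 5*(-⅛) = -5/8 ≈ -0.62500)
r(G) = 25/64 (r(G) = (-5/8)² = 25/64)
16878/r(-6*(-1 + 6)*(-5 + 6)*(-1)) = 16878/(25/64) = 16878*(64/25) = 1080192/25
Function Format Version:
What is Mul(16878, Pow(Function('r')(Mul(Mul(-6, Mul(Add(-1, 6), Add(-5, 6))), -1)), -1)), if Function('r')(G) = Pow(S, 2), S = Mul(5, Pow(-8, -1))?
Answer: Rational(1080192, 25) ≈ 43208.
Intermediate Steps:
S = Rational(-5, 8) (S = Mul(5, Rational(-1, 8)) = Rational(-5, 8) ≈ -0.62500)
Function('r')(G) = Rational(25, 64) (Function('r')(G) = Pow(Rational(-5, 8), 2) = Rational(25, 64))
Mul(16878, Pow(Function('r')(Mul(Mul(-6, Mul(Add(-1, 6), Add(-5, 6))), -1)), -1)) = Mul(16878, Pow(Rational(25, 64), -1)) = Mul(16878, Rational(64, 25)) = Rational(1080192, 25)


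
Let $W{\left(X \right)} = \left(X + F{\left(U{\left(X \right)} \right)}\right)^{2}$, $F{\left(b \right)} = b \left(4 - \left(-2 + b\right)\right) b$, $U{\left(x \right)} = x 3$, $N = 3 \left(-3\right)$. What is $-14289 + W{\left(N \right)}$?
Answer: $578292015$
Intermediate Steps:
$N = -9$
$U{\left(x \right)} = 3 x$
$F{\left(b \right)} = b^{2} \left(6 - b\right)$ ($F{\left(b \right)} = b \left(6 - b\right) b = b^{2} \left(6 - b\right)$)
$W{\left(X \right)} = \left(X + 9 X^{2} \left(6 - 3 X\right)\right)^{2}$ ($W{\left(X \right)} = \left(X + \left(3 X\right)^{2} \left(6 - 3 X\right)\right)^{2} = \left(X + 9 X^{2} \left(6 - 3 X\right)\right)^{2}$)
$-14289 + W{\left(N \right)} = -14289 + \left(-9\right)^{2} \left(-1 + 27 \left(-9\right) \left(-2 - 9\right)\right)^{2} = -14289 + 81 \left(-1 + 27 \left(-9\right) \left(-11\right)\right)^{2} = -14289 + 81 \left(-1 + 2673\right)^{2} = -14289 + 81 \cdot 2672^{2} = -14289 + 81 \cdot 7139584 = -14289 + 578306304 = 578292015$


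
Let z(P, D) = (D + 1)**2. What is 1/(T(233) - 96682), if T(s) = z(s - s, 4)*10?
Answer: -1/96432 ≈ -1.0370e-5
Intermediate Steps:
z(P, D) = (1 + D)**2
T(s) = 250 (T(s) = (1 + 4)**2*10 = 5**2*10 = 25*10 = 250)
1/(T(233) - 96682) = 1/(250 - 96682) = 1/(-96432) = -1/96432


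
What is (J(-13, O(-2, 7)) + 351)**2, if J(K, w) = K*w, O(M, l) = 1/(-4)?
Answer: 2007889/16 ≈ 1.2549e+5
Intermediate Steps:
O(M, l) = -1/4
(J(-13, O(-2, 7)) + 351)**2 = (-13*(-1/4) + 351)**2 = (13/4 + 351)**2 = (1417/4)**2 = 2007889/16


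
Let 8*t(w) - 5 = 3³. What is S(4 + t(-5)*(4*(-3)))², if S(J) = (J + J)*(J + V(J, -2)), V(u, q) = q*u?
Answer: 14992384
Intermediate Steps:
t(w) = 4 (t(w) = 5/8 + (⅛)*3³ = 5/8 + (⅛)*27 = 5/8 + 27/8 = 4)
S(J) = -2*J² (S(J) = (J + J)*(J - 2*J) = (2*J)*(-J) = -2*J²)
S(4 + t(-5)*(4*(-3)))² = (-2*(4 + 4*(4*(-3)))²)² = (-2*(4 + 4*(-12))²)² = (-2*(4 - 48)²)² = (-2*(-44)²)² = (-2*1936)² = (-3872)² = 14992384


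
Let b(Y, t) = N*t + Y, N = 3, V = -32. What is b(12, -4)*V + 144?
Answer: 144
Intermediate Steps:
b(Y, t) = Y + 3*t (b(Y, t) = 3*t + Y = Y + 3*t)
b(12, -4)*V + 144 = (12 + 3*(-4))*(-32) + 144 = (12 - 12)*(-32) + 144 = 0*(-32) + 144 = 0 + 144 = 144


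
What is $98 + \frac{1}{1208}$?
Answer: $\frac{118385}{1208} \approx 98.001$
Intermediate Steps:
$98 + \frac{1}{1208} = \frac{118385}{1208}$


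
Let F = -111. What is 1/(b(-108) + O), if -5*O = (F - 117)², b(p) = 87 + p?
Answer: -5/52089 ≈ -9.5990e-5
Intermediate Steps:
O = -51984/5 (O = -(-111 - 117)²/5 = -⅕*(-228)² = -⅕*51984 = -51984/5 ≈ -10397.)
1/(b(-108) + O) = 1/((87 - 108) - 51984/5) = 1/(-21 - 51984/5) = 1/(-52089/5) = -5/52089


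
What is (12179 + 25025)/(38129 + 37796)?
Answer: 37204/75925 ≈ 0.49001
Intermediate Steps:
(12179 + 25025)/(38129 + 37796) = 37204/75925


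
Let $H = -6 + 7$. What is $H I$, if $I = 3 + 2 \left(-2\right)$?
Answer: $-1$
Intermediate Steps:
$H = 1$
$I = -1$ ($I = 3 - 4 = -1$)
$H I = 1 \left(-1\right) = -1$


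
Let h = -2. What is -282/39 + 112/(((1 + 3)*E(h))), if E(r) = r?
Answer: -276/13 ≈ -21.231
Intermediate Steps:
-282/39 + 112/(((1 + 3)*E(h))) = -282/39 + 112/(((1 + 3)*(-2))) = -282*1/39 + 112/((4*(-2))) = -94/13 + 112/(-8) = -94/13 + 112*(-1/8) = -94/13 - 14 = -276/13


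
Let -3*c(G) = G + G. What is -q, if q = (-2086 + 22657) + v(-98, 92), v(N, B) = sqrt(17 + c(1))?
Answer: -20571 - 7*sqrt(3)/3 ≈ -20575.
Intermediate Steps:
c(G) = -2*G/3 (c(G) = -(G + G)/3 = -2*G/3)
v(N, B) = 7*sqrt(3)/3 (v(N, B) = sqrt(17 - 2/3*1) = sqrt(17 - 2/3) = sqrt(49/3) = 7*sqrt(3)/3)
q = 20571 + 7*sqrt(3)/3 (q = (-2086 + 22657) + 7*sqrt(3)/3 = 20571 + 7*sqrt(3)/3 ≈ 20575.)
-q = -(20571 + 7*sqrt(3)/3) = -20571 - 7*sqrt(3)/3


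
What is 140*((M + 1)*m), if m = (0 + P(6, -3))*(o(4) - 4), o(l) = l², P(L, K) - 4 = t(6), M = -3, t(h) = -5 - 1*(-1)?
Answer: 0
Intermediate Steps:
t(h) = -4 (t(h) = -5 + 1 = -4)
P(L, K) = 0 (P(L, K) = 4 - 4 = 0)
m = 0 (m = (0 + 0)*(4² - 4) = 0*(16 - 4) = 0*12 = 0)
140*((M + 1)*m) = 140*((-3 + 1)*0) = 140*(-2*0) = 140*0 = 0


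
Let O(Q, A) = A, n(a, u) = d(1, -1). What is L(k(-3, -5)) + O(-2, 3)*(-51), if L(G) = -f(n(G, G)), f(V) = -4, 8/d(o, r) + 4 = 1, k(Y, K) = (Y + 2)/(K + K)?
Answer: -149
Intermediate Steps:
k(Y, K) = (2 + Y)/(2*K) (k(Y, K) = (2 + Y)/((2*K)) = (2 + Y)*(1/(2*K)) = (2 + Y)/(2*K))
d(o, r) = -8/3 (d(o, r) = 8/(-4 + 1) = 8/(-3) = 8*(-1/3) = -8/3)
n(a, u) = -8/3
L(G) = 4 (L(G) = -1*(-4) = 4)
L(k(-3, -5)) + O(-2, 3)*(-51) = 4 + 3*(-51) = 4 - 153 = -149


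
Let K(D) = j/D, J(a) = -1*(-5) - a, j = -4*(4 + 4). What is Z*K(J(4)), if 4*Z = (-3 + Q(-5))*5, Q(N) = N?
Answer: 320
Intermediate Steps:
j = -32 (j = -4*8 = -32)
J(a) = 5 - a
K(D) = -32/D
Z = -10 (Z = ((-3 - 5)*5)/4 = (-8*5)/4 = (1/4)*(-40) = -10)
Z*K(J(4)) = -(-320)/(5 - 1*4) = -(-320)/(5 - 4) = -(-320)/1 = -(-320) = -10*(-32) = 320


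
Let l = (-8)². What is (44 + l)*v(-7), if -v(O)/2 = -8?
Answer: 1728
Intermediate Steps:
v(O) = 16 (v(O) = -2*(-8) = 16)
l = 64
(44 + l)*v(-7) = (44 + 64)*16 = 108*16 = 1728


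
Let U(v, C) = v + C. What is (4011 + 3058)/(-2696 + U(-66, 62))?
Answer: -7069/2700 ≈ -2.6181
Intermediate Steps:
U(v, C) = C + v
(4011 + 3058)/(-2696 + U(-66, 62)) = (4011 + 3058)/(-2696 + (62 - 66)) = 7069/(-2696 - 4) = 7069/(-2700) = 7069*(-1/2700) = -7069/2700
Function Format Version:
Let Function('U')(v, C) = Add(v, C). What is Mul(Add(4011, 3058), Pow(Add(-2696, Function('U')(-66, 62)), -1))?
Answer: Rational(-7069, 2700) ≈ -2.6181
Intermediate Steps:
Function('U')(v, C) = Add(C, v)
Mul(Add(4011, 3058), Pow(Add(-2696, Function('U')(-66, 62)), -1)) = Mul(Add(4011, 3058), Pow(Add(-2696, Add(62, -66)), -1)) = Mul(7069, Pow(Add(-2696, -4), -1)) = Mul(7069, Pow(-2700, -1)) = Mul(7069, Rational(-1, 2700)) = Rational(-7069, 2700)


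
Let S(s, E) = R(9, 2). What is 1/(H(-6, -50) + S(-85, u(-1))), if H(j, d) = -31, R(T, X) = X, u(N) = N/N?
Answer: -1/29 ≈ -0.034483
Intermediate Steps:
u(N) = 1
S(s, E) = 2
1/(H(-6, -50) + S(-85, u(-1))) = 1/(-31 + 2) = 1/(-29) = -1/29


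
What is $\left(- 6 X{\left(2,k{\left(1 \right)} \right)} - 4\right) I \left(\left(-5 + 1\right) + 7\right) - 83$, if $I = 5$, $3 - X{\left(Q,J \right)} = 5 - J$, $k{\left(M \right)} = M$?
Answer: $-53$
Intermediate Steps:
$X{\left(Q,J \right)} = -2 + J$ ($X{\left(Q,J \right)} = 3 - \left(5 - J\right) = 3 + \left(-5 + J\right) = -2 + J$)
$\left(- 6 X{\left(2,k{\left(1 \right)} \right)} - 4\right) I \left(\left(-5 + 1\right) + 7\right) - 83 = \left(- 6 \left(-2 + 1\right) - 4\right) 5 \left(\left(-5 + 1\right) + 7\right) - 83 = \left(\left(-6\right) \left(-1\right) - 4\right) 5 \left(-4 + 7\right) - 83 = \left(6 - 4\right) 5 \cdot 3 - 83 = 2 \cdot 15 - 83 = 30 - 83 = -53$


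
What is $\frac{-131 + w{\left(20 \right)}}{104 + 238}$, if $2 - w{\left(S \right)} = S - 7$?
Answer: $- \frac{71}{171} \approx -0.4152$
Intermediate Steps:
$w{\left(S \right)} = 9 - S$ ($w{\left(S \right)} = 2 - \left(S - 7\right) = 2 - \left(-7 + S\right) = 9 - S$)
$\frac{-131 + w{\left(20 \right)}}{104 + 238} = \frac{-131 + \left(9 - 20\right)}{104 + 238} = \frac{-131 + \left(9 - 20\right)}{342} = \left(-131 - 11\right) \frac{1}{342} = \left(-142\right) \frac{1}{342} = - \frac{71}{171}$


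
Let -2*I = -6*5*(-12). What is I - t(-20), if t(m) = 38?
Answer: -218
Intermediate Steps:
I = -180 (I = -(-6*5)*(-12)/2 = -(-15)*(-12) = -½*360 = -180)
I - t(-20) = -180 - 1*38 = -180 - 38 = -218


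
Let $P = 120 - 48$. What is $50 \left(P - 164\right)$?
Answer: $-4600$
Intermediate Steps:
$P = 72$ ($P = 120 - 48 = 72$)
$50 \left(P - 164\right) = 50 \left(72 - 164\right) = 50 \left(-92\right) = -4600$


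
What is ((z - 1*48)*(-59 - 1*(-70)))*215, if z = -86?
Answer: -316910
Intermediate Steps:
((z - 1*48)*(-59 - 1*(-70)))*215 = ((-86 - 1*48)*(-59 - 1*(-70)))*215 = ((-86 - 48)*(-59 + 70))*215 = -134*11*215 = -1474*215 = -316910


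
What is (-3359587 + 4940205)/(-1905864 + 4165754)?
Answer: 790309/1129945 ≈ 0.69942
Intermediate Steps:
(-3359587 + 4940205)/(-1905864 + 4165754) = 1580618/2259890 = 1580618*(1/2259890) = 790309/1129945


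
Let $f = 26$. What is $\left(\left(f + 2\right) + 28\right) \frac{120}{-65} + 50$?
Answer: $- \frac{694}{13} \approx -53.385$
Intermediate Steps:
$\left(\left(f + 2\right) + 28\right) \frac{120}{-65} + 50 = \left(\left(26 + 2\right) + 28\right) \frac{120}{-65} + 50 = \left(28 + 28\right) 120 \left(- \frac{1}{65}\right) + 50 = 56 \left(- \frac{24}{13}\right) + 50 = - \frac{1344}{13} + 50 = - \frac{694}{13}$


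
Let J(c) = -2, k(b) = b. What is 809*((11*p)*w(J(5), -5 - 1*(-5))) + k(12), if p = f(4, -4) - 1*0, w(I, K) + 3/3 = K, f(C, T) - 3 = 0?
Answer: -26685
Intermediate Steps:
f(C, T) = 3 (f(C, T) = 3 + 0 = 3)
w(I, K) = -1 + K
p = 3 (p = 3 - 1*0 = 3 + 0 = 3)
809*((11*p)*w(J(5), -5 - 1*(-5))) + k(12) = 809*((11*3)*(-1 + (-5 - 1*(-5)))) + 12 = 809*(33*(-1 + (-5 + 5))) + 12 = 809*(33*(-1 + 0)) + 12 = 809*(33*(-1)) + 12 = 809*(-33) + 12 = -26697 + 12 = -26685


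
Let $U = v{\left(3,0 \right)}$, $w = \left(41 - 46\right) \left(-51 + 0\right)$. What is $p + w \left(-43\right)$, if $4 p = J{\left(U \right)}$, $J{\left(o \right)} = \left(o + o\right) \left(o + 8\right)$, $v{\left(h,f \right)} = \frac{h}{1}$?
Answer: $- \frac{21897}{2} \approx -10949.0$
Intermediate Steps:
$w = 255$ ($w = \left(-5\right) \left(-51\right) = 255$)
$v{\left(h,f \right)} = h$ ($v{\left(h,f \right)} = h 1 = h$)
$U = 3$
$J{\left(o \right)} = 2 o \left(8 + o\right)$
$p = \frac{33}{2}$ ($p = \frac{2 \cdot 3 \left(8 + 3\right)}{4} = \frac{2 \cdot 3 \cdot 11}{4} = \frac{1}{4} \cdot 66 = \frac{33}{2} \approx 16.5$)
$p + w \left(-43\right) = \frac{33}{2} + 255 \left(-43\right) = \frac{33}{2} - 10965 = - \frac{21897}{2}$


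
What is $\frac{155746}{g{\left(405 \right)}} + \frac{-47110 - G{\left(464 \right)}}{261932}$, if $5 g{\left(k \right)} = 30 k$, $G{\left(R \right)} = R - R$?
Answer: $\frac{10170095993}{159123690} \approx 63.913$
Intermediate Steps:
$G{\left(R \right)} = 0$
$g{\left(k \right)} = 6 k$ ($g{\left(k \right)} = \frac{30 k}{5} = 6 k$)
$\frac{155746}{g{\left(405 \right)}} + \frac{-47110 - G{\left(464 \right)}}{261932} = \frac{155746}{6 \cdot 405} + \frac{-47110 - 0}{261932} = \frac{155746}{2430} + \left(-47110 + 0\right) \frac{1}{261932} = 155746 \cdot \frac{1}{2430} - \frac{23555}{130966} = \frac{77873}{1215} - \frac{23555}{130966} = \frac{10170095993}{159123690}$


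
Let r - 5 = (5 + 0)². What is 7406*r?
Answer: 222180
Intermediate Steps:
r = 30 (r = 5 + (5 + 0)² = 5 + 5² = 5 + 25 = 30)
7406*r = 7406*30 = 222180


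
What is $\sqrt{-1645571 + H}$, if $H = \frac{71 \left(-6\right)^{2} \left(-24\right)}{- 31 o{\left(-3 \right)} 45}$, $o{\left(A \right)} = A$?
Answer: $\frac{i \sqrt{39535195435}}{155} \approx 1282.8 i$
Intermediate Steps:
$H = - \frac{2272}{155}$ ($H = \frac{71 \left(-6\right)^{2} \left(-24\right)}{\left(-31\right) \left(-3\right) 45} = \frac{71 \cdot 36 \left(-24\right)}{93 \cdot 45} = \frac{2556 \left(-24\right)}{4185} = \left(-61344\right) \frac{1}{4185} = - \frac{2272}{155} \approx -14.658$)
$\sqrt{-1645571 + H} = \sqrt{-1645571 - \frac{2272}{155}} = \sqrt{- \frac{255065777}{155}} = \frac{i \sqrt{39535195435}}{155}$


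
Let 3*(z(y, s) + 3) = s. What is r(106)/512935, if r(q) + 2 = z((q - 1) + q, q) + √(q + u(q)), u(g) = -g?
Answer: 91/1538805 ≈ 5.9137e-5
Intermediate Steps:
z(y, s) = -3 + s/3
r(q) = -5 + q/3 (r(q) = -2 + ((-3 + q/3) + √(q - q)) = -2 + ((-3 + q/3) + √0) = -2 + ((-3 + q/3) + 0) = -2 + (-3 + q/3) = -5 + q/3)
r(106)/512935 = (-5 + (⅓)*106)/512935 = (-5 + 106/3)*(1/512935) = (91/3)*(1/512935) = 91/1538805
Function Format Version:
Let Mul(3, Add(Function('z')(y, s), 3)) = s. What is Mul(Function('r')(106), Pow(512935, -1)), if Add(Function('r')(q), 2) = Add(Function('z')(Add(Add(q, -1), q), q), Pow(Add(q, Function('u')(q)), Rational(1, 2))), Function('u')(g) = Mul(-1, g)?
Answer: Rational(91, 1538805) ≈ 5.9137e-5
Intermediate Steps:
Function('z')(y, s) = Add(-3, Mul(Rational(1, 3), s))
Function('r')(q) = Add(-5, Mul(Rational(1, 3), q)) (Function('r')(q) = Add(-2, Add(Add(-3, Mul(Rational(1, 3), q)), Pow(Add(q, Mul(-1, q)), Rational(1, 2)))) = Add(-2, Add(Add(-3, Mul(Rational(1, 3), q)), Pow(0, Rational(1, 2)))) = Add(-2, Add(Add(-3, Mul(Rational(1, 3), q)), 0)) = Add(-2, Add(-3, Mul(Rational(1, 3), q))) = Add(-5, Mul(Rational(1, 3), q)))
Mul(Function('r')(106), Pow(512935, -1)) = Mul(Add(-5, Mul(Rational(1, 3), 106)), Pow(512935, -1)) = Mul(Add(-5, Rational(106, 3)), Rational(1, 512935)) = Mul(Rational(91, 3), Rational(1, 512935)) = Rational(91, 1538805)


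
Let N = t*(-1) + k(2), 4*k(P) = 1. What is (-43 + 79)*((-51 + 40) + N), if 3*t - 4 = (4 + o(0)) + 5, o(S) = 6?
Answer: -615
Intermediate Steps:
k(P) = ¼ (k(P) = (¼)*1 = ¼)
t = 19/3 (t = 4/3 + ((4 + 6) + 5)/3 = 4/3 + (10 + 5)/3 = 4/3 + (⅓)*15 = 4/3 + 5 = 19/3 ≈ 6.3333)
N = -73/12 (N = (19/3)*(-1) + ¼ = -19/3 + ¼ = -73/12 ≈ -6.0833)
(-43 + 79)*((-51 + 40) + N) = (-43 + 79)*((-51 + 40) - 73/12) = 36*(-11 - 73/12) = 36*(-205/12) = -615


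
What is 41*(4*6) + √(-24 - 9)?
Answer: 984 + I*√33 ≈ 984.0 + 5.7446*I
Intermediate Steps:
41*(4*6) + √(-24 - 9) = 41*24 + √(-33) = 984 + I*√33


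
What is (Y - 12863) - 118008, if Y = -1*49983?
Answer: -180854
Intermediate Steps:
Y = -49983
(Y - 12863) - 118008 = (-49983 - 12863) - 118008 = -62846 - 118008 = -180854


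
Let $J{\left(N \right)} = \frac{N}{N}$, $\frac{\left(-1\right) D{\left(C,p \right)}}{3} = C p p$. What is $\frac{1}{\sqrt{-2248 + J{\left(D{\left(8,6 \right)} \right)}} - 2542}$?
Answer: $- \frac{2542}{6464011} - \frac{i \sqrt{2247}}{6464011} \approx -0.00039325 - 7.3333 \cdot 10^{-6} i$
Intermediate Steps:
$D{\left(C,p \right)} = - 3 C p^{2}$ ($D{\left(C,p \right)} = - 3 C p p = - 3 C p^{2}$)
$J{\left(N \right)} = 1$
$\frac{1}{\sqrt{-2248 + J{\left(D{\left(8,6 \right)} \right)}} - 2542} = \frac{1}{\sqrt{-2248 + 1} - 2542} = \frac{1}{\sqrt{-2247} - 2542} = \frac{1}{i \sqrt{2247} - 2542} = \frac{1}{-2542 + i \sqrt{2247}}$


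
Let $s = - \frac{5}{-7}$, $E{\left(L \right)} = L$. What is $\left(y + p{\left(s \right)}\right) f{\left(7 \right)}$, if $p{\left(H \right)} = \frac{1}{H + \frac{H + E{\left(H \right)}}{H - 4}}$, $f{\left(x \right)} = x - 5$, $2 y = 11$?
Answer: $\frac{817}{45} \approx 18.156$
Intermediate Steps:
$y = \frac{11}{2}$ ($y = \frac{1}{2} \cdot 11 = \frac{11}{2} \approx 5.5$)
$f{\left(x \right)} = -5 + x$ ($f{\left(x \right)} = x - 5 = -5 + x$)
$s = \frac{5}{7}$ ($s = \left(-5\right) \left(- \frac{1}{7}\right) = \frac{5}{7} \approx 0.71429$)
$p{\left(H \right)} = \frac{1}{H + \frac{2 H}{-4 + H}}$ ($p{\left(H \right)} = \frac{1}{H + \frac{H + H}{H - 4}} = \frac{1}{H + \frac{2 H}{-4 + H}}$)
$\left(y + p{\left(s \right)}\right) f{\left(7 \right)} = \left(\frac{11}{2} + \frac{-4 + \frac{5}{7}}{\frac{5}{7} \left(-2 + \frac{5}{7}\right)}\right) \left(-5 + 7\right) = \left(\frac{11}{2} + \frac{7}{5} \frac{1}{- \frac{9}{7}} \left(- \frac{23}{7}\right)\right) 2 = \left(\frac{11}{2} + \frac{7}{5} \left(- \frac{7}{9}\right) \left(- \frac{23}{7}\right)\right) 2 = \left(\frac{11}{2} + \frac{161}{45}\right) 2 = \frac{817}{90} \cdot 2 = \frac{817}{45}$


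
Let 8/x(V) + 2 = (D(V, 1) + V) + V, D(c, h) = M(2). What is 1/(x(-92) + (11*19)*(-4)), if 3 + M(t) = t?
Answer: -187/156340 ≈ -0.0011961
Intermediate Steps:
M(t) = -3 + t
D(c, h) = -1 (D(c, h) = -3 + 2 = -1)
x(V) = 8/(-3 + 2*V) (x(V) = 8/(-2 + ((-1 + V) + V)) = 8/(-2 + (-1 + 2*V)) = 8/(-3 + 2*V))
1/(x(-92) + (11*19)*(-4)) = 1/(8/(-3 + 2*(-92)) + (11*19)*(-4)) = 1/(8/(-3 - 184) + 209*(-4)) = 1/(8/(-187) - 836) = 1/(8*(-1/187) - 836) = 1/(-8/187 - 836) = 1/(-156340/187) = -187/156340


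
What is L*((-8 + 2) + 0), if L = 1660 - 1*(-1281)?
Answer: -17646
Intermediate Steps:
L = 2941 (L = 1660 + 1281 = 2941)
L*((-8 + 2) + 0) = 2941*((-8 + 2) + 0) = 2941*(-6 + 0) = 2941*(-6) = -17646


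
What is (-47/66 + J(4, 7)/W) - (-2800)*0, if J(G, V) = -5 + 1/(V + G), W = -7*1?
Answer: -5/462 ≈ -0.010823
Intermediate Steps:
W = -7
J(G, V) = -5 + 1/(G + V)
(-47/66 + J(4, 7)/W) - (-2800)*0 = (-47/66 + ((1 - 5*4 - 5*7)/(4 + 7))/(-7)) - (-2800)*0 = (-47*1/66 + ((1 - 20 - 35)/11)*(-1/7)) - 112*0 = (-47/66 + ((1/11)*(-54))*(-1/7)) + 0 = (-47/66 - 54/11*(-1/7)) + 0 = (-47/66 + 54/77) + 0 = -5/462 + 0 = -5/462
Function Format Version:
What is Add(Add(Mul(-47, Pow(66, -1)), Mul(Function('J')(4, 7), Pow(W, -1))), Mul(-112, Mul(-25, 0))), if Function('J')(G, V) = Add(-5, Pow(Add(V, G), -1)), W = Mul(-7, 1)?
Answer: Rational(-5, 462) ≈ -0.010823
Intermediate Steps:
W = -7
Function('J')(G, V) = Add(-5, Pow(Add(G, V), -1))
Add(Add(Mul(-47, Pow(66, -1)), Mul(Function('J')(4, 7), Pow(W, -1))), Mul(-112, Mul(-25, 0))) = Add(Add(Mul(-47, Pow(66, -1)), Mul(Mul(Pow(Add(4, 7), -1), Add(1, Mul(-5, 4), Mul(-5, 7))), Pow(-7, -1))), Mul(-112, Mul(-25, 0))) = Add(Add(Mul(-47, Rational(1, 66)), Mul(Mul(Pow(11, -1), Add(1, -20, -35)), Rational(-1, 7))), Mul(-112, 0)) = Add(Add(Rational(-47, 66), Mul(Mul(Rational(1, 11), -54), Rational(-1, 7))), 0) = Add(Add(Rational(-47, 66), Mul(Rational(-54, 11), Rational(-1, 7))), 0) = Add(Add(Rational(-47, 66), Rational(54, 77)), 0) = Add(Rational(-5, 462), 0) = Rational(-5, 462)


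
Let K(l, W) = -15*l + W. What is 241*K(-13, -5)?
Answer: 45790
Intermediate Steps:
K(l, W) = W - 15*l
241*K(-13, -5) = 241*(-5 - 15*(-13)) = 241*(-5 + 195) = 241*190 = 45790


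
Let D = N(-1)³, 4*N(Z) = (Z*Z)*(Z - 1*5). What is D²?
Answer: 729/64 ≈ 11.391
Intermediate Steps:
N(Z) = Z²*(-5 + Z)/4 (N(Z) = ((Z*Z)*(Z - 1*5))/4 = (Z²*(Z - 5))/4 = (Z²*(-5 + Z))/4 = Z²*(-5 + Z)/4)
D = -27/8 (D = ((¼)*(-1)²*(-5 - 1))³ = ((¼)*1*(-6))³ = (-3/2)³ = -27/8 ≈ -3.3750)
D² = (-27/8)² = 729/64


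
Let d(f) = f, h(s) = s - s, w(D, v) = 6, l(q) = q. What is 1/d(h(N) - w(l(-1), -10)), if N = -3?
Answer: -⅙ ≈ -0.16667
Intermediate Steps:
h(s) = 0
1/d(h(N) - w(l(-1), -10)) = 1/(0 - 1*6) = 1/(0 - 6) = 1/(-6) = -⅙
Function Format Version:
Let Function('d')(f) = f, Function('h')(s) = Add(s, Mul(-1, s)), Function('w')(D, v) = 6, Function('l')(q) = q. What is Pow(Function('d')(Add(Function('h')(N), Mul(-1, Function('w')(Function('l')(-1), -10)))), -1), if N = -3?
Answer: Rational(-1, 6) ≈ -0.16667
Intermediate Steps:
Function('h')(s) = 0
Pow(Function('d')(Add(Function('h')(N), Mul(-1, Function('w')(Function('l')(-1), -10)))), -1) = Pow(Add(0, Mul(-1, 6)), -1) = Pow(Add(0, -6), -1) = Pow(-6, -1) = Rational(-1, 6)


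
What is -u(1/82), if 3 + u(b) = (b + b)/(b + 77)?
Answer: 18943/6315 ≈ 2.9997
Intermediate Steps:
u(b) = -3 + 2*b/(77 + b) (u(b) = -3 + (b + b)/(b + 77) = -3 + (2*b)/(77 + b) = -3 + 2*b/(77 + b))
-u(1/82) = -(-231 - 1/82)/(77 + 1/82) = -(-231 - 1*1/82)/(77 + 1/82) = -(-231 - 1/82)/6315/82 = -82*(-18943)/(6315*82) = -1*(-18943/6315) = 18943/6315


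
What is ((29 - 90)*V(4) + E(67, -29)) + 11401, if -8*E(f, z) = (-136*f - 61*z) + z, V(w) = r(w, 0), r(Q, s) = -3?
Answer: 25011/2 ≈ 12506.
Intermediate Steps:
V(w) = -3
E(f, z) = 17*f + 15*z/2 (E(f, z) = -((-136*f - 61*z) + z)/8 = -(-136*f - 60*z)/8 = 17*f + 15*z/2)
((29 - 90)*V(4) + E(67, -29)) + 11401 = ((29 - 90)*(-3) + (17*67 + (15/2)*(-29))) + 11401 = (-61*(-3) + (1139 - 435/2)) + 11401 = (183 + 1843/2) + 11401 = 2209/2 + 11401 = 25011/2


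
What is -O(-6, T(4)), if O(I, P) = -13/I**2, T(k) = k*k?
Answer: 13/36 ≈ 0.36111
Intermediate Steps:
T(k) = k**2
O(I, P) = -13/I**2
-O(-6, T(4)) = -(-13)/(-6)**2 = -(-13)/36 = -1*(-13/36) = 13/36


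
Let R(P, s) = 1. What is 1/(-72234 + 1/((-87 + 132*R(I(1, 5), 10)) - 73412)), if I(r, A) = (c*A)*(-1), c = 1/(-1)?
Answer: -73367/5299591879 ≈ -1.3844e-5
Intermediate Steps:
c = -1 (c = 1*(-1) = -1)
I(r, A) = A (I(r, A) = -A*(-1) = A)
1/(-72234 + 1/((-87 + 132*R(I(1, 5), 10)) - 73412)) = 1/(-72234 + 1/((-87 + 132*1) - 73412)) = 1/(-72234 + 1/((-87 + 132) - 73412)) = 1/(-72234 + 1/(45 - 73412)) = 1/(-72234 + 1/(-73367)) = 1/(-72234 - 1/73367) = 1/(-5299591879/73367) = -73367/5299591879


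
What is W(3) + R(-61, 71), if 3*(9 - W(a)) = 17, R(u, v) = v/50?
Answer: 713/150 ≈ 4.7533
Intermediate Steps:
R(u, v) = v/50 (R(u, v) = v*(1/50) = v/50)
W(a) = 10/3 (W(a) = 9 - ⅓*17 = 9 - 17/3 = 10/3)
W(3) + R(-61, 71) = 10/3 + (1/50)*71 = 10/3 + 71/50 = 713/150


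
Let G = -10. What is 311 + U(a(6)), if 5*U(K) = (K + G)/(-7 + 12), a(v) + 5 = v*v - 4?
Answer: 7792/25 ≈ 311.68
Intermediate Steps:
a(v) = -9 + v² (a(v) = -5 + (v*v - 4) = -5 + (v² - 4) = -5 + (-4 + v²) = -9 + v²)
U(K) = -⅖ + K/25 (U(K) = ((K - 10)/(-7 + 12))/5 = ((-10 + K)/5)/5 = ((-10 + K)*(⅕))/5 = (-2 + K/5)/5 = -⅖ + K/25)
311 + U(a(6)) = 311 + (-⅖ + (-9 + 6²)/25) = 311 + (-⅖ + (-9 + 36)/25) = 311 + (-⅖ + (1/25)*27) = 311 + (-⅖ + 27/25) = 311 + 17/25 = 7792/25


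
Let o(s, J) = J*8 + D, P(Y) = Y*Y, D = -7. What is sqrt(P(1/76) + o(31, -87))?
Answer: I*sqrt(4060527)/76 ≈ 26.514*I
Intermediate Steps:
P(Y) = Y**2
o(s, J) = -7 + 8*J (o(s, J) = J*8 - 7 = 8*J - 7 = -7 + 8*J)
sqrt(P(1/76) + o(31, -87)) = sqrt((1/76)**2 + (-7 + 8*(-87))) = sqrt((1/76)**2 + (-7 - 696)) = sqrt(1/5776 - 703) = sqrt(-4060527/5776) = I*sqrt(4060527)/76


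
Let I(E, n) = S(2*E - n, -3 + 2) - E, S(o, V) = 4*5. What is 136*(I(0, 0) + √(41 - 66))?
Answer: 2720 + 680*I ≈ 2720.0 + 680.0*I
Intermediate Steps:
S(o, V) = 20
I(E, n) = 20 - E
136*(I(0, 0) + √(41 - 66)) = 136*((20 - 1*0) + √(41 - 66)) = 136*((20 + 0) + √(-25)) = 136*(20 + 5*I) = 2720 + 680*I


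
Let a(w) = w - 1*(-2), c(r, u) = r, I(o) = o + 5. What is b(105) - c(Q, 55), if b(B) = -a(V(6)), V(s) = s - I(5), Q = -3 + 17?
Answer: -12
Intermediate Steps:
Q = 14
I(o) = 5 + o
V(s) = -10 + s (V(s) = s - (5 + 5) = s - 1*10 = s - 10 = -10 + s)
a(w) = 2 + w (a(w) = w + 2 = 2 + w)
b(B) = 2 (b(B) = -(2 + (-10 + 6)) = -(2 - 4) = -1*(-2) = 2)
b(105) - c(Q, 55) = 2 - 1*14 = 2 - 14 = -12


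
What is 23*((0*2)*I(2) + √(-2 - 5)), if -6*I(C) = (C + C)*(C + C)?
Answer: 23*I*√7 ≈ 60.852*I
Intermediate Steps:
I(C) = -2*C²/3 (I(C) = -(C + C)*(C + C)/6 = -2*C*2*C/6 = -2*C²/3)
23*((0*2)*I(2) + √(-2 - 5)) = 23*((0*2)*(-⅔*2²) + √(-2 - 5)) = 23*(0*(-⅔*4) + √(-7)) = 23*(0*(-8/3) + I*√7) = 23*(0 + I*√7) = 23*(I*√7) = 23*I*√7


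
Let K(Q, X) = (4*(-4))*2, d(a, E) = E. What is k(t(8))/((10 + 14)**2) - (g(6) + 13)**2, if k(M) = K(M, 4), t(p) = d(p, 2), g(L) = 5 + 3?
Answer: -7939/18 ≈ -441.06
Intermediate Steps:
g(L) = 8
t(p) = 2
K(Q, X) = -32 (K(Q, X) = -16*2 = -32)
k(M) = -32
k(t(8))/((10 + 14)**2) - (g(6) + 13)**2 = -32/(10 + 14)**2 - (8 + 13)**2 = -32/(24**2) - 1*21**2 = -32/576 - 1*441 = -32*1/576 - 441 = -1/18 - 441 = -7939/18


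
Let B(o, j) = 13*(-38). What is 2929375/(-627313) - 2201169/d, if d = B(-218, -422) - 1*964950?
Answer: -1447325588603/605635571972 ≈ -2.3898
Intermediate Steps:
B(o, j) = -494
d = -965444 (d = -494 - 1*964950 = -494 - 964950 = -965444)
2929375/(-627313) - 2201169/d = 2929375/(-627313) - 2201169/(-965444) = 2929375*(-1/627313) - 2201169*(-1/965444) = -2929375/627313 + 2201169/965444 = -1447325588603/605635571972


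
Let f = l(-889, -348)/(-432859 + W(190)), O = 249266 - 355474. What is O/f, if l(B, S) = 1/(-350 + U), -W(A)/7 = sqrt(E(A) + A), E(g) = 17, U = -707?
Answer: -48593554726304 - 2357498976*sqrt(23) ≈ -4.8605e+13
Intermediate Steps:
W(A) = -7*sqrt(17 + A)
l(B, S) = -1/1057 (l(B, S) = 1/(-350 - 707) = 1/(-1057) = -1/1057)
O = -106208
f = -1/(1057*(-432859 - 21*sqrt(23))) (f = -1/(1057*(-432859 - 7*sqrt(17 + 190))) = -1/(1057*(-432859 - 21*sqrt(23))) ≈ 2.1851e-9)
O/f = -106208/(61837/28292402464438 - 3*sqrt(23)/28292402464438)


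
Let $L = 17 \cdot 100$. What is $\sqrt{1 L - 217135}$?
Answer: $i \sqrt{215435} \approx 464.15 i$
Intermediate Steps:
$L = 1700$
$\sqrt{1 L - 217135} = \sqrt{1 \cdot 1700 - 217135} = \sqrt{1700 - 217135} = \sqrt{-215435} = i \sqrt{215435}$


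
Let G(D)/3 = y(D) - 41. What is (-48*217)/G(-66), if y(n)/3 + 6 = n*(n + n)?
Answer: -3472/26077 ≈ -0.13314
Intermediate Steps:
y(n) = -18 + 6*n² (y(n) = -18 + 3*(n*(n + n)) = -18 + 3*(n*(2*n)) = -18 + 3*(2*n²) = -18 + 6*n²)
G(D) = -177 + 18*D² (G(D) = 3*((-18 + 6*D²) - 41) = 3*(-59 + 6*D²) = -177 + 18*D²)
(-48*217)/G(-66) = (-48*217)/(-177 + 18*(-66)²) = -10416/(-177 + 18*4356) = -10416/(-177 + 78408) = -10416/78231 = -10416*1/78231 = -3472/26077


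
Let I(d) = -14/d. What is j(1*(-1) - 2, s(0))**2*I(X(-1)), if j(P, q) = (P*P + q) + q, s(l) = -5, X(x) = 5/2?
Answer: -28/5 ≈ -5.6000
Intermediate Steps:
X(x) = 5/2 (X(x) = 5*(1/2) = 5/2)
j(P, q) = P**2 + 2*q (j(P, q) = (P**2 + q) + q = (q + P**2) + q = P**2 + 2*q)
j(1*(-1) - 2, s(0))**2*I(X(-1)) = ((1*(-1) - 2)**2 + 2*(-5))**2*(-14/5/2) = ((-1 - 2)**2 - 10)**2*(-14*2/5) = ((-3)**2 - 10)**2*(-28/5) = (9 - 10)**2*(-28/5) = (-1)**2*(-28/5) = 1*(-28/5) = -28/5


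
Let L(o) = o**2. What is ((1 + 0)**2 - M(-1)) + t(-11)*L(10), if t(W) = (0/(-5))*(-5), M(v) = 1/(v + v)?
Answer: 3/2 ≈ 1.5000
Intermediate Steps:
M(v) = 1/(2*v)
t(W) = 0 (t(W) = (0*(-1/5))*(-5) = 0*(-5) = 0)
((1 + 0)**2 - M(-1)) + t(-11)*L(10) = ((1 + 0)**2 - 1/(2*(-1))) + 0*10**2 = (1**2 - (-1)/2) + 0*100 = (1 - 1*(-1/2)) + 0 = (1 + 1/2) + 0 = 3/2 + 0 = 3/2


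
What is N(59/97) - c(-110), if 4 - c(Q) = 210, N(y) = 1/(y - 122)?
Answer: 2425553/11775 ≈ 205.99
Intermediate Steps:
N(y) = 1/(-122 + y)
c(Q) = -206 (c(Q) = 4 - 1*210 = 4 - 210 = -206)
N(59/97) - c(-110) = 1/(-122 + 59/97) - 1*(-206) = 1/(-122 + 59*(1/97)) + 206 = 1/(-122 + 59/97) + 206 = 1/(-11775/97) + 206 = -97/11775 + 206 = 2425553/11775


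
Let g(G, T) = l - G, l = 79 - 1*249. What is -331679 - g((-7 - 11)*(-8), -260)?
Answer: -331365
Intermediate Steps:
l = -170 (l = 79 - 249 = -170)
g(G, T) = -170 - G
-331679 - g((-7 - 11)*(-8), -260) = -331679 - (-170 - (-7 - 11)*(-8)) = -331679 - (-170 - (-18)*(-8)) = -331679 - (-170 - 1*144) = -331679 - (-170 - 144) = -331679 - 1*(-314) = -331679 + 314 = -331365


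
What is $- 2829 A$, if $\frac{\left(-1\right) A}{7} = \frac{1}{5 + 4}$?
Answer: $\frac{6601}{3} \approx 2200.3$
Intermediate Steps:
$A = - \frac{7}{9}$ ($A = - \frac{7}{5 + 4} = - \frac{7}{9} \approx -0.77778$)
$- 2829 A = \left(-2829\right) \left(- \frac{7}{9}\right) = \frac{6601}{3}$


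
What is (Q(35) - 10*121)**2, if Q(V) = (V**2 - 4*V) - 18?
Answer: 20449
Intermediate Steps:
Q(V) = -18 + V**2 - 4*V
(Q(35) - 10*121)**2 = ((-18 + 35**2 - 4*35) - 10*121)**2 = ((-18 + 1225 - 140) - 1210)**2 = (1067 - 1210)**2 = (-143)**2 = 20449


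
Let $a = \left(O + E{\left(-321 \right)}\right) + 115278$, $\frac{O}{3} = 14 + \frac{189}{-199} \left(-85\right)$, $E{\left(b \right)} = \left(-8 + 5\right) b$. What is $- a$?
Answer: $- \frac{23188512}{199} \approx -1.1653 \cdot 10^{5}$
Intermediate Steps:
$E{\left(b \right)} = - 3 b$
$O = \frac{56553}{199}$ ($O = 3 \left(14 + \frac{189}{-199} \left(-85\right)\right) = 3 \left(14 + 189 \left(- \frac{1}{199}\right) \left(-85\right)\right) = 3 \left(14 - - \frac{16065}{199}\right) = 3 \left(14 + \frac{16065}{199}\right) = 3 \cdot \frac{18851}{199} = \frac{56553}{199} \approx 284.19$)
$a = \frac{23188512}{199}$ ($a = \left(\frac{56553}{199} - -963\right) + 115278 = \left(\frac{56553}{199} + 963\right) + 115278 = \frac{248190}{199} + 115278 = \frac{23188512}{199} \approx 1.1653 \cdot 10^{5}$)
$- a = \left(-1\right) \frac{23188512}{199} = - \frac{23188512}{199}$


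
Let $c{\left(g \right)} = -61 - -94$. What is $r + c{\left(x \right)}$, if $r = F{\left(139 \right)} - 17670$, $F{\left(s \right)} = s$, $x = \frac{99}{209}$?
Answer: $-17498$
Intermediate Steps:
$x = \frac{9}{19}$ ($x = 99 \cdot \frac{1}{209} = \frac{9}{19} \approx 0.47368$)
$c{\left(g \right)} = 33$ ($c{\left(g \right)} = -61 + 94 = 33$)
$r = -17531$ ($r = 139 - 17670 = -17531$)
$r + c{\left(x \right)} = -17531 + 33 = -17498$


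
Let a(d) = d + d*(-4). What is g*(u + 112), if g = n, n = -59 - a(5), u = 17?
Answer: -5676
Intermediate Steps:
a(d) = -3*d (a(d) = d - 4*d = -3*d)
n = -44 (n = -59 - (-3)*5 = -59 - 1*(-15) = -59 + 15 = -44)
g = -44
g*(u + 112) = -44*(17 + 112) = -44*129 = -5676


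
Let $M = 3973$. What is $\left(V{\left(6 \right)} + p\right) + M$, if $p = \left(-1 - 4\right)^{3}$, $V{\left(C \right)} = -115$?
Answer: $3733$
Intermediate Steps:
$p = -125$ ($p = \left(-5\right)^{3} = -125$)
$\left(V{\left(6 \right)} + p\right) + M = \left(-115 - 125\right) + 3973 = -240 + 3973 = 3733$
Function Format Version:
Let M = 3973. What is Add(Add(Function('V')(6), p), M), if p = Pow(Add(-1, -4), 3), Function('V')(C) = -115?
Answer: 3733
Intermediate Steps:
p = -125 (p = Pow(-5, 3) = -125)
Add(Add(Function('V')(6), p), M) = Add(Add(-115, -125), 3973) = Add(-240, 3973) = 3733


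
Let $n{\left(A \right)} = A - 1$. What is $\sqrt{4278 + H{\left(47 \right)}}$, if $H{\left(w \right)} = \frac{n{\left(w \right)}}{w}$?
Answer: $\frac{2 \sqrt{2363066}}{47} \approx 65.414$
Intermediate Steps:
$n{\left(A \right)} = -1 + A$ ($n{\left(A \right)} = A - 1 = -1 + A$)
$H{\left(w \right)} = \frac{-1 + w}{w}$
$\sqrt{4278 + H{\left(47 \right)}} = \sqrt{4278 + \frac{-1 + 47}{47}} = \sqrt{4278 + \frac{1}{47} \cdot 46} = \sqrt{4278 + \frac{46}{47}} = \sqrt{\frac{201112}{47}} = \frac{2 \sqrt{2363066}}{47}$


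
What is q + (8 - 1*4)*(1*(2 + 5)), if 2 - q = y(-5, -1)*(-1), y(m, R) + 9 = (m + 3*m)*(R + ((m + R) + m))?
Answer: 261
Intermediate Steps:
y(m, R) = -9 + 4*m*(2*R + 2*m) (y(m, R) = -9 + (m + 3*m)*(R + ((m + R) + m)) = -9 + (4*m)*(R + ((R + m) + m)) = -9 + (4*m)*(R + (R + 2*m)) = -9 + (4*m)*(2*R + 2*m) = -9 + 4*m*(2*R + 2*m))
q = 233 (q = 2 - (-9 + 8*(-5)² + 8*(-1)*(-5))*(-1) = 2 - (-9 + 8*25 + 40)*(-1) = 2 - (-9 + 200 + 40)*(-1) = 2 - 231*(-1) = 2 - 1*(-231) = 2 + 231 = 233)
q + (8 - 1*4)*(1*(2 + 5)) = 233 + (8 - 1*4)*(1*(2 + 5)) = 233 + (8 - 4)*(1*7) = 233 + 4*7 = 233 + 28 = 261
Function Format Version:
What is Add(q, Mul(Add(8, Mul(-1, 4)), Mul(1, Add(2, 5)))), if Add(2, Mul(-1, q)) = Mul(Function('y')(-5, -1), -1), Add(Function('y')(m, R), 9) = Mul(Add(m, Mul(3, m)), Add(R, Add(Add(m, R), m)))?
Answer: 261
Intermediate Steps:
Function('y')(m, R) = Add(-9, Mul(4, m, Add(Mul(2, R), Mul(2, m)))) (Function('y')(m, R) = Add(-9, Mul(Add(m, Mul(3, m)), Add(R, Add(Add(m, R), m)))) = Add(-9, Mul(Mul(4, m), Add(R, Add(Add(R, m), m)))) = Add(-9, Mul(Mul(4, m), Add(R, Add(R, Mul(2, m))))) = Add(-9, Mul(Mul(4, m), Add(Mul(2, R), Mul(2, m)))) = Add(-9, Mul(4, m, Add(Mul(2, R), Mul(2, m)))))
q = 233 (q = Add(2, Mul(-1, Mul(Add(-9, Mul(8, Pow(-5, 2)), Mul(8, -1, -5)), -1))) = Add(2, Mul(-1, Mul(Add(-9, Mul(8, 25), 40), -1))) = Add(2, Mul(-1, Mul(Add(-9, 200, 40), -1))) = Add(2, Mul(-1, Mul(231, -1))) = Add(2, Mul(-1, -231)) = Add(2, 231) = 233)
Add(q, Mul(Add(8, Mul(-1, 4)), Mul(1, Add(2, 5)))) = Add(233, Mul(Add(8, Mul(-1, 4)), Mul(1, Add(2, 5)))) = Add(233, Mul(Add(8, -4), Mul(1, 7))) = Add(233, Mul(4, 7)) = Add(233, 28) = 261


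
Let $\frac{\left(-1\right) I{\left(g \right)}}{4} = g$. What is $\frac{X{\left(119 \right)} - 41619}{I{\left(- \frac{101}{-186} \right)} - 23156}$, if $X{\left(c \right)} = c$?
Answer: $\frac{385950}{215371} \approx 1.792$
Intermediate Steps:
$I{\left(g \right)} = - 4 g$
$\frac{X{\left(119 \right)} - 41619}{I{\left(- \frac{101}{-186} \right)} - 23156} = \frac{119 - 41619}{- 4 \left(- \frac{101}{-186}\right) - 23156} = - \frac{41500}{- 4 \left(\left(-101\right) \left(- \frac{1}{186}\right)\right) - 23156} = - \frac{41500}{\left(-4\right) \frac{101}{186} - 23156} = - \frac{41500}{- \frac{202}{93} - 23156} = - \frac{41500}{- \frac{2153710}{93}} = \left(-41500\right) \left(- \frac{93}{2153710}\right) = \frac{385950}{215371}$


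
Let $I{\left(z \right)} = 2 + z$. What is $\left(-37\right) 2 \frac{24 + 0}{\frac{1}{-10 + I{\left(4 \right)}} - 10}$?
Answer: $\frac{7104}{41} \approx 173.27$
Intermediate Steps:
$\left(-37\right) 2 \frac{24 + 0}{\frac{1}{-10 + I{\left(4 \right)}} - 10} = \left(-37\right) 2 \frac{24 + 0}{\frac{1}{-10 + \left(2 + 4\right)} - 10} = - 74 \frac{24}{\frac{1}{-10 + 6} - 10} = - 74 \frac{24}{\frac{1}{-4} - 10} = - 74 \frac{24}{- \frac{1}{4} - 10} = - 74 \frac{24}{- \frac{41}{4}} = - 74 \cdot 24 \left(- \frac{4}{41}\right) = \left(-74\right) \left(- \frac{96}{41}\right) = \frac{7104}{41}$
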